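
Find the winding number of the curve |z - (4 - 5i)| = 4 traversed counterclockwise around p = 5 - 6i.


Step 1: Center c = (4, -5), radius = 4
Step 2: |p - c|^2 = 1^2 + (-1)^2 = 2
Step 3: r^2 = 16
Step 4: |p-c| < r so winding number = 1

1


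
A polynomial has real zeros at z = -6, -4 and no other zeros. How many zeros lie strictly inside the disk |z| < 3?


Step 1: Check each root:
  z = -6: |-6| = 6 >= 3
  z = -4: |-4| = 4 >= 3
Step 2: Count = 0

0


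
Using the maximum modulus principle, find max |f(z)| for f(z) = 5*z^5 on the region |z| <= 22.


Step 1: On |z| = 22, |f(z)| = 5 * |z|^5 = 5 * 22^5
Step 2: By maximum modulus principle, maximum is on boundary.
Step 3: Maximum = 5 * 5153632 = 25768160

25768160


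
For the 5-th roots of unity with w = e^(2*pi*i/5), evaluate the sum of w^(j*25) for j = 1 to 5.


Step 1: The sum sum_{j=1}^{n} w^(k*j) equals n if n | k, else 0.
Step 2: Here n = 5, k = 25
Step 3: Does n divide k? 5 | 25 -> True
Step 4: Sum = 5

5


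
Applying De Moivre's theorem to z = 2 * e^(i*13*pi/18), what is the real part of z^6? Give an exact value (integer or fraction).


Step 1: By De Moivre's theorem, z^6 = 2^6 * e^(i*6*13*pi/18) = 64 * (cos(13*pi/3) + i*sin(13*pi/3))
Step 2: |z|^6 = 2^6 = 64
Step 3: Reduce the angle mod 2*pi: 13*pi/3 - 4*pi = pi/3
Step 4: cos(pi/3) = 1/2
Step 5: Re(z^6) = 64 * 1/2 = 32

32


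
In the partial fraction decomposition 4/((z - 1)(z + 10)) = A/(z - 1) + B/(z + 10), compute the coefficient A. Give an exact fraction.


Step 1: Multiply both sides by (z - 1) and set z = 1
Step 2: A = 4 / (1 + 10)
Step 3: A = 4 / 11
Step 4: A = 4/11

4/11


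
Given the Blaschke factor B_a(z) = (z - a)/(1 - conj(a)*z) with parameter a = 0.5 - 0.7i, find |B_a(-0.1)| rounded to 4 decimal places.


Step 1: Numerator z0 - a = -0.1 - (0.5 - 0.7i) = -0.6 + 0.7i
Step 2: Denominator 1 - conj(a)*z0 = 1 - (0.5 + 0.7i)*(-0.1) = 1.05 + 0.07i
Step 3: |z0 - a|^2 = (-0.6)^2 + 0.7^2 = 0.85; |1 - conj(a)*z0|^2 = 1.05^2 + 0.07^2 = 1.1074
Step 4: |B_a(-0.1)| = sqrt(0.85 / 1.1074) = sqrt(0.767564)
Step 5: = 0.8761

0.8761


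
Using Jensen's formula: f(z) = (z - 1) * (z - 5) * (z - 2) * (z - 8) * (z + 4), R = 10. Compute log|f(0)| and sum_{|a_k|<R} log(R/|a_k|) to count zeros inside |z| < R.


Jensen's formula: (1/2pi)*integral log|f(Re^it)|dt = log|f(0)| + sum_{|a_k|<R} log(R/|a_k|)
Step 1: f(0) = (-1) * (-5) * (-2) * (-8) * 4 = 320
Step 2: log|f(0)| = log|1| + log|5| + log|2| + log|8| + log|-4| = 5.7683
Step 3: Zeros inside |z| < 10: 1, 5, 2, 8, -4
Step 4: Jensen sum = log(10/1) + log(10/5) + log(10/2) + log(10/8) + log(10/4) = 5.7446
Step 5: n(R) = number of terms in the Jensen sum = count of zeros inside |z| < 10 = 5

5


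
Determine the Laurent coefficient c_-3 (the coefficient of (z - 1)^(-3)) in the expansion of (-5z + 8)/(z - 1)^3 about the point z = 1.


Step 1: Write the numerator in powers of (z - 1): -5z + 8 = -5(z - 1) + (-5*1 + 8) = -5(z - 1) + 3
Step 2: Divide by (z - 1)^3: f(z) = 3(z - 1)^(-3) - 5(z - 1)^(-2)
Step 3: This finite sum is the Laurent series of f about z = 1.
Step 4: Coefficient of (z - 1)^(-3) = -5*1 + 8 = 3

3


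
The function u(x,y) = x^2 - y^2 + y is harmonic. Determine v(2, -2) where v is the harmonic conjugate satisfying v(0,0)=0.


Step 1: v_x = -u_y = 2y - 1
Step 2: v_y = u_x = 2x + 0
Step 3: v = 2xy - x + C
Step 4: v(0,0) = 0 => C = 0
Step 5: v(2, -2) = -10

-10


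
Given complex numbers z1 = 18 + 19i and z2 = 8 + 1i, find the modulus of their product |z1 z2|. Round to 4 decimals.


Step 1: |z1| = sqrt(18^2 + 19^2) = sqrt(685)
Step 2: |z2| = sqrt(8^2 + 1^2) = sqrt(65)
Step 3: |z1*z2| = |z1|*|z2| = sqrt(685) * sqrt(65) = sqrt(685 * 65) = sqrt(44525)
Step 4: = 211.0095

211.0095


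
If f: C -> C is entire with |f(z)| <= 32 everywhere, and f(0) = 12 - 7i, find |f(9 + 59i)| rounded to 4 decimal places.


Step 1: By Liouville's theorem, a bounded entire function is constant.
Step 2: f(z) = f(0) = 12 - 7i for all z.
Step 3: |f(w)| = |12 - 7i| = sqrt(144 + 49)
Step 4: = 13.8924

13.8924


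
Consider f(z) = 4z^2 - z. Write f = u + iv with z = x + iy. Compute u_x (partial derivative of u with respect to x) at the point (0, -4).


Step 1: f(z) = 4(x+iy)^2 - (x+iy) + 0
Step 2: u = 4(x^2 - y^2) - x + 0
Step 3: u_x = 8x - 1
Step 4: At (0, -4): u_x = 0 - 1 = -1

-1


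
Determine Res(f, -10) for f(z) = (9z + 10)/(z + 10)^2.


Step 1: Pole of order 2 at z = -10
Step 2: Res = lim d/dz [(z + 10)^2 * f(z)] as z -> -10
Step 3: (z + 10)^2 * f(z) = 9z + 10
Step 4: d/dz[9z + 10] = 9

9


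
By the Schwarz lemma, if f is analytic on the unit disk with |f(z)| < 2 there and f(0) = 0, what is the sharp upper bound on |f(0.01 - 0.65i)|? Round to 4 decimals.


Step 1: g = f/2 maps D -> D with g(0) = 0, so by the Schwarz lemma |g(z)| <= |z|, i.e. |f(z)| <= 2|z|; this is sharp (f(z) = 2z).
Step 2: |z0|^2 = 0.01^2 + (-0.65)^2 = 0.4226
Step 3: |z0| = sqrt(0.4226) = 0.650077
Step 4: Best bound = 2 * |z0| = 2 * 0.650077 = 1.3002

1.3002


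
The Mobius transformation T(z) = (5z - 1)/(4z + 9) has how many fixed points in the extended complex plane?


Step 1: Fixed points satisfy T(z) = z
Step 2: 4z^2 + 4z + 1 = 0
Step 3: Discriminant = 4^2 - 4*4*1 = 0
Step 4: Number of fixed points = 1

1


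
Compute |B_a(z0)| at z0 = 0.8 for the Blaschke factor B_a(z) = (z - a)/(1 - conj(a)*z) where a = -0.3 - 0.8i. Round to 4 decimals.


Step 1: Numerator z0 - a = 0.8 - (-0.3 - 0.8i) = 1.1 + 0.8i
Step 2: Denominator 1 - conj(a)*z0 = 1 - (-0.3 + 0.8i)*0.8 = 1.24 - 0.64i
Step 3: |z0 - a|^2 = 1.1^2 + 0.8^2 = 1.85; |1 - conj(a)*z0|^2 = 1.24^2 + (-0.64)^2 = 1.9472
Step 4: |B_a(0.8)| = sqrt(1.85 / 1.9472) = sqrt(0.950082)
Step 5: = 0.9747

0.9747


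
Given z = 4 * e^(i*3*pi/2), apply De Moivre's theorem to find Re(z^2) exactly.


Step 1: By De Moivre's theorem, z^2 = 4^2 * e^(i*2*3*pi/2) = 16 * (cos(3*pi) + i*sin(3*pi))
Step 2: |z|^2 = 4^2 = 16
Step 3: Reduce the angle mod 2*pi: 3*pi - 2*pi = pi
Step 4: cos(pi) = -1
Step 5: Re(z^2) = 16 * (-1) = -16

-16


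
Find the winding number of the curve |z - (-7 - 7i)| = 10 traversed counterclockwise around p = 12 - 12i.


Step 1: Center c = (-7, -7), radius = 10
Step 2: |p - c|^2 = 19^2 + (-5)^2 = 386
Step 3: r^2 = 100
Step 4: |p-c| > r so winding number = 0

0


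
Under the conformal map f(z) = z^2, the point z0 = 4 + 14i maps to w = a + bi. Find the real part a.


Step 1: z0 = 4 + 14i
Step 2: z0^2 = 4^2 - 14^2 + 112i
Step 3: real part = 16 - 196 = -180

-180


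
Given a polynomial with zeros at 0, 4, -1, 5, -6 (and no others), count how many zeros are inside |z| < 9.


Step 1: Check each root:
  z = 0: |0| = 0 < 9
  z = 4: |4| = 4 < 9
  z = -1: |-1| = 1 < 9
  z = 5: |5| = 5 < 9
  z = -6: |-6| = 6 < 9
Step 2: Count = 5

5


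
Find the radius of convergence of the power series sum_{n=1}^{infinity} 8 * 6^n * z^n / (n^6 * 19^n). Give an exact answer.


Step 1: General term a_n = 8 * 6^n / (n^6 * 19^n)
Step 2: By the root test, |a_n|^(1/n) = 8^(1/n) * 6 / (n^(6/n) * 19) -> 6/19 as n -> infinity (since 8^(1/n) -> 1 and n^(6/n) -> 1)
Step 3: R = 1/lim|a_n|^(1/n) = 19/6

19/6


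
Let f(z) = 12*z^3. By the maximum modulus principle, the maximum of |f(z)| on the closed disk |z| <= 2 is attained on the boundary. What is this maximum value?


Step 1: On |z| = 2, |f(z)| = 12 * |z|^3 = 12 * 2^3
Step 2: By maximum modulus principle, maximum is on boundary.
Step 3: Maximum = 12 * 8 = 96

96


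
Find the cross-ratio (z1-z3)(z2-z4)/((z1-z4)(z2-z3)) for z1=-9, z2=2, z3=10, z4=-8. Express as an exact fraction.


Step 1: (z1-z3)(z2-z4) = (-19) * 10 = -190
Step 2: (z1-z4)(z2-z3) = (-1) * (-8) = 8
Step 3: Cross-ratio = -190/8 = -95/4

-95/4


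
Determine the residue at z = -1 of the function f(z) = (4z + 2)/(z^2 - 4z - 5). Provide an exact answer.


Step 1: Q(z) = z^2 - 4z - 5 = (z + 1)(z - 5)
Step 2: Q'(z) = 2z - 4
Step 3: Q'(-1) = -6, P(-1) = -2
Step 4: Res = P(-1)/Q'(-1) = -2/(-6) = 1/3

1/3


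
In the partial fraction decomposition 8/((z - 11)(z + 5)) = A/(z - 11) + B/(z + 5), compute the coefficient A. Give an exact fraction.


Step 1: Multiply both sides by (z - 11) and set z = 11
Step 2: A = 8 / (11 + 5)
Step 3: A = 8 / 16
Step 4: A = 1/2

1/2


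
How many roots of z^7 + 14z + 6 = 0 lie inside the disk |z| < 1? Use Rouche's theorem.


Step 1: On |z| = 1 the three terms have sizes |z^7| = 1^7 = 1, |14z| = 14*1 = 14, |6| = 6
Step 2: The dominant term is g(z) = 14z; let h(z) = z^7 + 6 so f = g + h
Step 3: On |z| = 1: |g| = 14 and |h| <= 1 + 6 = 7
Step 4: Since 14 > 7, |h| < |g| on |z| = 1, so by Rouche f has the same number of zeros as g inside |z| < 1
Step 5: g(z) = 14z has 1 zero (at the origin, multiplicity 1) inside |z| < 1. Answer = 1

1


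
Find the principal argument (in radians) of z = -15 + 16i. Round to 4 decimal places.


Step 1: z = -15 + 16i
Step 2: arg(z) = atan2(16, -15)
Step 3: arg(z) = 2.3239

2.3239


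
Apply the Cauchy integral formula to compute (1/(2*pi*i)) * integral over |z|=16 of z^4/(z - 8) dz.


Step 1: f(z) = z^4, a = 8 is inside |z| = 16
Step 2: By Cauchy integral formula: (1/(2pi*i)) * integral = f(a)
Step 3: f(8) = 8^4 = 4096

4096


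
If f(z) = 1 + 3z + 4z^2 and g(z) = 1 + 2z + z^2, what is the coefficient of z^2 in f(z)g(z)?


Step 1: z^2 term in f*g comes from: (1)*(z^2) + (3z)*(2z) + (4z^2)*(1)
Step 2: = 1 + 6 + 4
Step 3: = 11

11


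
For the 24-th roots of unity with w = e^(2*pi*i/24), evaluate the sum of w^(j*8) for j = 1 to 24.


Step 1: The sum sum_{j=1}^{n} w^(k*j) equals n if n | k, else 0.
Step 2: Here n = 24, k = 8
Step 3: Does n divide k? 24 | 8 -> False
Step 4: Sum = 0

0


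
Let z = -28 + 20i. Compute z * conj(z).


Step 1: conj(z) = -28 - 20i
Step 2: z * conj(z) = (-28)^2 + 20^2
Step 3: = 784 + 400 = 1184

1184


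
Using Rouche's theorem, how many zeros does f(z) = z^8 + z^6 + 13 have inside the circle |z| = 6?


Step 1: On |z| = 6 the three terms have sizes |z^8| = 6^8 = 1679616, |z^6| = 6^6 = 46656, |13| = 13
Step 2: The dominant term is g(z) = z^8; let h(z) = z^6 + 13 so f = g + h
Step 3: On |z| = 6: |g| = 1679616 and |h| <= 46656 + 13 = 46669
Step 4: Since 1679616 > 46669, |h| < |g| on |z| = 6, so by Rouche f has the same number of zeros as g inside |z| < 6
Step 5: g(z) = z^8 has 8 zeros (all at the origin) inside |z| < 6. Answer = 8

8


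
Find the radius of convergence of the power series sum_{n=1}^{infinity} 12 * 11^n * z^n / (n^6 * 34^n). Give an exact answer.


Step 1: General term a_n = 12 * 11^n / (n^6 * 34^n)
Step 2: By the root test, |a_n|^(1/n) = 12^(1/n) * 11 / (n^(6/n) * 34) -> 11/34 as n -> infinity (since 12^(1/n) -> 1 and n^(6/n) -> 1)
Step 3: R = 1/lim|a_n|^(1/n) = 34/11

34/11


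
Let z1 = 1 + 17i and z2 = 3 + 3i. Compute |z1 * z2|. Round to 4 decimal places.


Step 1: |z1| = sqrt(1^2 + 17^2) = sqrt(290)
Step 2: |z2| = sqrt(3^2 + 3^2) = sqrt(18)
Step 3: |z1*z2| = |z1|*|z2| = sqrt(290) * sqrt(18) = sqrt(290 * 18) = sqrt(5220)
Step 4: = 72.2496

72.2496


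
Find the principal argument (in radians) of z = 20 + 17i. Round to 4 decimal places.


Step 1: z = 20 + 17i
Step 2: arg(z) = atan2(17, 20)
Step 3: arg(z) = 0.7045

0.7045


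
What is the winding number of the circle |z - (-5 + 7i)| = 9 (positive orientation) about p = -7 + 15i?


Step 1: Center c = (-5, 7), radius = 9
Step 2: |p - c|^2 = (-2)^2 + 8^2 = 68
Step 3: r^2 = 81
Step 4: |p-c| < r so winding number = 1

1


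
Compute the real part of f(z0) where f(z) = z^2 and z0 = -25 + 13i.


Step 1: z0 = -25 + 13i
Step 2: z0^2 = (-25)^2 - 13^2 - 650i
Step 3: real part = 625 - 169 = 456

456


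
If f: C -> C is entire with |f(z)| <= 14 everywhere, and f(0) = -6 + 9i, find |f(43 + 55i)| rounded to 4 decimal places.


Step 1: By Liouville's theorem, a bounded entire function is constant.
Step 2: f(z) = f(0) = -6 + 9i for all z.
Step 3: |f(w)| = |-6 + 9i| = sqrt(36 + 81)
Step 4: = 10.8167

10.8167


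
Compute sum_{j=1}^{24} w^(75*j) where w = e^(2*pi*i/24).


Step 1: The sum sum_{j=1}^{n} w^(k*j) equals n if n | k, else 0.
Step 2: Here n = 24, k = 75
Step 3: Does n divide k? 24 | 75 -> False
Step 4: Sum = 0

0


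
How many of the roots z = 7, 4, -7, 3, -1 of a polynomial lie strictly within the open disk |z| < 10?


Step 1: Check each root:
  z = 7: |7| = 7 < 10
  z = 4: |4| = 4 < 10
  z = -7: |-7| = 7 < 10
  z = 3: |3| = 3 < 10
  z = -1: |-1| = 1 < 10
Step 2: Count = 5

5


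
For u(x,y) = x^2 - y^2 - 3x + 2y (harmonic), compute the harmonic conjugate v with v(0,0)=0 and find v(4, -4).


Step 1: v_x = -u_y = 2y - 2
Step 2: v_y = u_x = 2x - 3
Step 3: v = 2xy - 2x - 3y + C
Step 4: v(0,0) = 0 => C = 0
Step 5: v(4, -4) = -28

-28


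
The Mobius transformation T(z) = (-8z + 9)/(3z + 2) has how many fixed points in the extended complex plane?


Step 1: Fixed points satisfy T(z) = z
Step 2: 3z^2 + 10z - 9 = 0
Step 3: Discriminant = 10^2 - 4*3*(-9) = 208
Step 4: Number of fixed points = 2

2


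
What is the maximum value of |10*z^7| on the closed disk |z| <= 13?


Step 1: On |z| = 13, |f(z)| = 10 * |z|^7 = 10 * 13^7
Step 2: By maximum modulus principle, maximum is on boundary.
Step 3: Maximum = 10 * 62748517 = 627485170

627485170


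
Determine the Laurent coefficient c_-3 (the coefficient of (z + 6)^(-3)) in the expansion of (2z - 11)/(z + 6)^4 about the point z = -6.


Step 1: Write the numerator in powers of (z + 6): 2z - 11 = 2(z + 6) + (2*(-6) - 11) = 2(z + 6) - 23
Step 2: Divide by (z + 6)^4: f(z) = -23(z + 6)^(-4) + 2(z + 6)^(-3)
Step 3: This finite sum is the Laurent series of f about z = -6.
Step 4: Coefficient of (z + 6)^(-3) = coefficient of (z + 6) in the re-centred numerator = 2

2


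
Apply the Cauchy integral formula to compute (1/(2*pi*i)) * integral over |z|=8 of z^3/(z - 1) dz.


Step 1: f(z) = z^3, a = 1 is inside |z| = 8
Step 2: By Cauchy integral formula: (1/(2pi*i)) * integral = f(a)
Step 3: f(1) = 1^3 = 1

1


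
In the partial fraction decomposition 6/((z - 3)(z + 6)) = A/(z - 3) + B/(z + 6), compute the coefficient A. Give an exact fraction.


Step 1: Multiply both sides by (z - 3) and set z = 3
Step 2: A = 6 / (3 + 6)
Step 3: A = 6 / 9
Step 4: A = 2/3

2/3


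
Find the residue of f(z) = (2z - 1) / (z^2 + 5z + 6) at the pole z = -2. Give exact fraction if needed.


Step 1: Q(z) = z^2 + 5z + 6 = (z + 2)(z + 3)
Step 2: Q'(z) = 2z + 5
Step 3: Q'(-2) = 1, P(-2) = -5
Step 4: Res = P(-2)/Q'(-2) = -5/1 = -5

-5


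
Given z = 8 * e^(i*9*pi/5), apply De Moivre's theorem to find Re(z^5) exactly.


Step 1: By De Moivre's theorem, z^5 = 8^5 * e^(i*5*9*pi/5) = 32768 * (cos(9*pi) + i*sin(9*pi))
Step 2: |z|^5 = 8^5 = 32768
Step 3: Reduce the angle mod 2*pi: 9*pi - 8*pi = pi
Step 4: cos(pi) = -1
Step 5: Re(z^5) = 32768 * (-1) = -32768

-32768


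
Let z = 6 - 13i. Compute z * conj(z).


Step 1: conj(z) = 6 + 13i
Step 2: z * conj(z) = 6^2 + (-13)^2
Step 3: = 36 + 169 = 205

205


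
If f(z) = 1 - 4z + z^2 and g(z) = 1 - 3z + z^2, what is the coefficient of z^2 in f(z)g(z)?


Step 1: z^2 term in f*g comes from: (1)*(z^2) + (-4z)*(-3z) + (z^2)*(1)
Step 2: = 1 + 12 + 1
Step 3: = 14

14


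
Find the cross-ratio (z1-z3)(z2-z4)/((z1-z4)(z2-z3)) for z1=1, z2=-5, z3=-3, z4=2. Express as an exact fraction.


Step 1: (z1-z3)(z2-z4) = 4 * (-7) = -28
Step 2: (z1-z4)(z2-z3) = (-1) * (-2) = 2
Step 3: Cross-ratio = -28/2 = -14

-14


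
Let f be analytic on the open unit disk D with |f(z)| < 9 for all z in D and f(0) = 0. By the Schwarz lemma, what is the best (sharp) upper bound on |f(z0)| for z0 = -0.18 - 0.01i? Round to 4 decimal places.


Step 1: g = f/9 maps D -> D with g(0) = 0, so by the Schwarz lemma |g(z)| <= |z|, i.e. |f(z)| <= 9|z|; this is sharp (f(z) = 9z).
Step 2: |z0|^2 = (-0.18)^2 + (-0.01)^2 = 0.0325
Step 3: |z0| = sqrt(0.0325) = 0.180278
Step 4: Best bound = 9 * |z0| = 9 * 0.180278 = 1.6225

1.6225


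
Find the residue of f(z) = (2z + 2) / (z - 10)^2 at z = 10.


Step 1: Pole of order 2 at z = 10
Step 2: Res = lim d/dz [(z - 10)^2 * f(z)] as z -> 10
Step 3: (z - 10)^2 * f(z) = 2z + 2
Step 4: d/dz[2z + 2] = 2

2


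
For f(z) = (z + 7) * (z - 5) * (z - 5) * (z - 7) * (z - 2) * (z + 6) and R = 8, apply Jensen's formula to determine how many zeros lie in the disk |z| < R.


Jensen's formula: (1/2pi)*integral log|f(Re^it)|dt = log|f(0)| + sum_{|a_k|<R} log(R/|a_k|)
Step 1: f(0) = 7 * (-5) * (-5) * (-7) * (-2) * 6 = 14700
Step 2: log|f(0)| = log|-7| + log|5| + log|5| + log|7| + log|2| + log|-6| = 9.5956
Step 3: Zeros inside |z| < 8: -7, 5, 5, 7, 2, -6
Step 4: Jensen sum = log(8/7) + log(8/5) + log(8/5) + log(8/7) + log(8/2) + log(8/6) = 2.881
Step 5: n(R) = number of terms in the Jensen sum = count of zeros inside |z| < 8 = 6

6


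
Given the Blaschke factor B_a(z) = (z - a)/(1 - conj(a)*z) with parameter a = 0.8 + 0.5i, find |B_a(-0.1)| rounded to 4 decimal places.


Step 1: Numerator z0 - a = -0.1 - (0.8 + 0.5i) = -0.9 - 0.5i
Step 2: Denominator 1 - conj(a)*z0 = 1 - (0.8 - 0.5i)*(-0.1) = 1.08 - 0.05i
Step 3: |z0 - a|^2 = (-0.9)^2 + (-0.5)^2 = 1.06; |1 - conj(a)*z0|^2 = 1.08^2 + (-0.05)^2 = 1.1689
Step 4: |B_a(-0.1)| = sqrt(1.06 / 1.1689) = sqrt(0.906835)
Step 5: = 0.9523

0.9523


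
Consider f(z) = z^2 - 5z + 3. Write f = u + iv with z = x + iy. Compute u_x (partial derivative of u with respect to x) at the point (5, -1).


Step 1: f(z) = (x+iy)^2 - 5(x+iy) + 3
Step 2: u = (x^2 - y^2) - 5x + 3
Step 3: u_x = 2x - 5
Step 4: At (5, -1): u_x = 10 - 5 = 5

5


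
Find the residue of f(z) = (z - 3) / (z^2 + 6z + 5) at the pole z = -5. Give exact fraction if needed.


Step 1: Q(z) = z^2 + 6z + 5 = (z + 5)(z + 1)
Step 2: Q'(z) = 2z + 6
Step 3: Q'(-5) = -4, P(-5) = -8
Step 4: Res = P(-5)/Q'(-5) = -8/(-4) = 2

2


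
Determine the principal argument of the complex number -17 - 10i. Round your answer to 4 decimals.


Step 1: z = -17 - 10i
Step 2: arg(z) = atan2(-10, -17)
Step 3: arg(z) = -2.6099

-2.6099


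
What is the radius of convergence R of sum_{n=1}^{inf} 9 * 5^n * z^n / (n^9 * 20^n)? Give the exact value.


Step 1: General term a_n = 9 * 5^n / (n^9 * 20^n)
Step 2: By the root test, |a_n|^(1/n) = 9^(1/n) * 5 / (n^(9/n) * 20) -> 5/20 as n -> infinity (since 9^(1/n) -> 1 and n^(9/n) -> 1)
Step 3: R = 1/lim|a_n|^(1/n) = 20/5 = 4

4


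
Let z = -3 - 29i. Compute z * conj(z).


Step 1: conj(z) = -3 + 29i
Step 2: z * conj(z) = (-3)^2 + (-29)^2
Step 3: = 9 + 841 = 850

850


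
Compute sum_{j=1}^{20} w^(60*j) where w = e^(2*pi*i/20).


Step 1: The sum sum_{j=1}^{n} w^(k*j) equals n if n | k, else 0.
Step 2: Here n = 20, k = 60
Step 3: Does n divide k? 20 | 60 -> True
Step 4: Sum = 20

20


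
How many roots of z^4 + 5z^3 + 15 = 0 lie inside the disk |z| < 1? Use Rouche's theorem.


Step 1: On |z| = 1 the three terms have sizes |z^4| = 1^4 = 1, |5z^3| = 5*1^3 = 5, |15| = 15
Step 2: The dominant term is g(z) = 15; let h(z) = z^4 + 5z^3 so f = g + h
Step 3: On |z| = 1: |g| = 15 and |h| <= 1 + 5 = 6
Step 4: Since 15 > 6, |h| < |g| on |z| = 1, so by Rouche f has the same number of zeros as g inside |z| < 1
Step 5: g(z) = 15 is a nonzero constant with no zeros inside |z| < 1. Answer = 0

0


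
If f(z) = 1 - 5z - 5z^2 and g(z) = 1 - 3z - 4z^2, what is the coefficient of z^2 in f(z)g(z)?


Step 1: z^2 term in f*g comes from: (1)*(-4z^2) + (-5z)*(-3z) + (-5z^2)*(1)
Step 2: = -4 + 15 - 5
Step 3: = 6

6


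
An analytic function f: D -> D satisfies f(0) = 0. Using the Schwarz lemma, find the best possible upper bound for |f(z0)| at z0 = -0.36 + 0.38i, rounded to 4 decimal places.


Step 1: Schwarz lemma: if f: D -> D is analytic with f(0) = 0, then |f(z)| <= |z| for all z in D, and this is sharp (f(z) = z).
Step 2: |z0|^2 = (-0.36)^2 + 0.38^2 = 0.274
Step 3: |z0| = sqrt(0.274) = 0.52345
Step 4: Best bound = |z0| = 0.5235

0.5235


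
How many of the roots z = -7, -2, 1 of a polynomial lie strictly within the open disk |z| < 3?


Step 1: Check each root:
  z = -7: |-7| = 7 >= 3
  z = -2: |-2| = 2 < 3
  z = 1: |1| = 1 < 3
Step 2: Count = 2

2


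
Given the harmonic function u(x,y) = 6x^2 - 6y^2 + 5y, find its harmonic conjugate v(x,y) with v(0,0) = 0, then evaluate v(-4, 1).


Step 1: v_x = -u_y = 12y - 5
Step 2: v_y = u_x = 12x + 0
Step 3: v = 12xy - 5x + C
Step 4: v(0,0) = 0 => C = 0
Step 5: v(-4, 1) = -28

-28


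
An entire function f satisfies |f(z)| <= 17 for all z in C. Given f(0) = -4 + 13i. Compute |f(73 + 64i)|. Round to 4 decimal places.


Step 1: By Liouville's theorem, a bounded entire function is constant.
Step 2: f(z) = f(0) = -4 + 13i for all z.
Step 3: |f(w)| = |-4 + 13i| = sqrt(16 + 169)
Step 4: = 13.6015

13.6015


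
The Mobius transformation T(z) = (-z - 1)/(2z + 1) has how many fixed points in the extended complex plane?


Step 1: Fixed points satisfy T(z) = z
Step 2: 2z^2 + 2z + 1 = 0
Step 3: Discriminant = 2^2 - 4*2*1 = -4
Step 4: Number of fixed points = 2

2


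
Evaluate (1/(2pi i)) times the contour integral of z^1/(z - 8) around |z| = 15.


Step 1: f(z) = z^1, a = 8 is inside |z| = 15
Step 2: By Cauchy integral formula: (1/(2pi*i)) * integral = f(a)
Step 3: f(8) = 8^1 = 8

8


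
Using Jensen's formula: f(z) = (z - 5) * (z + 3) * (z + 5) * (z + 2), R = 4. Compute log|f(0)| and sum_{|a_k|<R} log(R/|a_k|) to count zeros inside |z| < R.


Jensen's formula: (1/2pi)*integral log|f(Re^it)|dt = log|f(0)| + sum_{|a_k|<R} log(R/|a_k|)
Step 1: f(0) = (-5) * 3 * 5 * 2 = -150
Step 2: log|f(0)| = log|5| + log|-3| + log|-5| + log|-2| = 5.0106
Step 3: Zeros inside |z| < 4: -3, -2
Step 4: Jensen sum = log(4/3) + log(4/2) = 0.9808
Step 5: n(R) = number of terms in the Jensen sum = count of zeros inside |z| < 4 = 2

2


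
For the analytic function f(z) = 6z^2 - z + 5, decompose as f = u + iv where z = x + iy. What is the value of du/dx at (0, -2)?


Step 1: f(z) = 6(x+iy)^2 - (x+iy) + 5
Step 2: u = 6(x^2 - y^2) - x + 5
Step 3: u_x = 12x - 1
Step 4: At (0, -2): u_x = 0 - 1 = -1

-1


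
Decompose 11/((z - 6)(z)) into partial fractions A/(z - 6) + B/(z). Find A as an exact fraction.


Step 1: Multiply both sides by (z - 6) and set z = 6
Step 2: A = 11 / (6 - 0)
Step 3: A = 11 / 6
Step 4: A = 11/6

11/6


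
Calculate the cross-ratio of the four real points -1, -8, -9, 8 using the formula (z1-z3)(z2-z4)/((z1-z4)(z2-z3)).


Step 1: (z1-z3)(z2-z4) = 8 * (-16) = -128
Step 2: (z1-z4)(z2-z3) = (-9) * 1 = -9
Step 3: Cross-ratio = 128/9 = 128/9

128/9


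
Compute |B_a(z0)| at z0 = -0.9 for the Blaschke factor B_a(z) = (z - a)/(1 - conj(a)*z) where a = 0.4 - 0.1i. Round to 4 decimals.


Step 1: Numerator z0 - a = -0.9 - (0.4 - 0.1i) = -1.3 + 0.1i
Step 2: Denominator 1 - conj(a)*z0 = 1 - (0.4 + 0.1i)*(-0.9) = 1.36 + 0.09i
Step 3: |z0 - a|^2 = (-1.3)^2 + 0.1^2 = 1.7; |1 - conj(a)*z0|^2 = 1.36^2 + 0.09^2 = 1.8577
Step 4: |B_a(-0.9)| = sqrt(1.7 / 1.8577) = sqrt(0.91511)
Step 5: = 0.9566

0.9566


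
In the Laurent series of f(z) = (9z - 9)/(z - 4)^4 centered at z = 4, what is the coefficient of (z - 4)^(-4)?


Step 1: Write the numerator in powers of (z - 4): 9z - 9 = 9(z - 4) + (9*4 - 9) = 9(z - 4) + 27
Step 2: Divide by (z - 4)^4: f(z) = 27(z - 4)^(-4) + 9(z - 4)^(-3)
Step 3: This finite sum is the Laurent series of f about z = 4.
Step 4: Coefficient of (z - 4)^(-4) = 9*4 - 9 = 27

27


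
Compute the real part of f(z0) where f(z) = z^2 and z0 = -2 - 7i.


Step 1: z0 = -2 - 7i
Step 2: z0^2 = (-2)^2 - (-7)^2 + 28i
Step 3: real part = 4 - 49 = -45

-45


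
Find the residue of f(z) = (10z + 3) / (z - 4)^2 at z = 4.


Step 1: Pole of order 2 at z = 4
Step 2: Res = lim d/dz [(z - 4)^2 * f(z)] as z -> 4
Step 3: (z - 4)^2 * f(z) = 10z + 3
Step 4: d/dz[10z + 3] = 10

10


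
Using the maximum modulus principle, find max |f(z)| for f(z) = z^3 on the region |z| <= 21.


Step 1: On |z| = 21, |f(z)| = |z|^3 = 21^3
Step 2: By maximum modulus principle, maximum is on boundary.
Step 3: Maximum = 9261 = 9261

9261


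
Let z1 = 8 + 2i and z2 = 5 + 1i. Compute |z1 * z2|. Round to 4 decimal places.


Step 1: |z1| = sqrt(8^2 + 2^2) = sqrt(68)
Step 2: |z2| = sqrt(5^2 + 1^2) = sqrt(26)
Step 3: |z1*z2| = |z1|*|z2| = sqrt(68) * sqrt(26) = sqrt(68 * 26) = sqrt(1768)
Step 4: = 42.0476

42.0476


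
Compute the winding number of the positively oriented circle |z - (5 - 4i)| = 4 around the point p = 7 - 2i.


Step 1: Center c = (5, -4), radius = 4
Step 2: |p - c|^2 = 2^2 + 2^2 = 8
Step 3: r^2 = 16
Step 4: |p-c| < r so winding number = 1

1


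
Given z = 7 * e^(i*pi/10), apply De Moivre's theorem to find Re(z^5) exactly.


Step 1: By De Moivre's theorem, z^5 = 7^5 * e^(i*5*pi/10) = 16807 * (cos(pi/2) + i*sin(pi/2))
Step 2: |z|^5 = 7^5 = 16807
Step 3: The angle pi/2 already lies in [0, 2*pi)
Step 4: cos(pi/2) = 0
Step 5: Re(z^5) = 16807 * 0 = 0

0


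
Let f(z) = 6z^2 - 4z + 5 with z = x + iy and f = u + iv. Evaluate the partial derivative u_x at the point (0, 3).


Step 1: f(z) = 6(x+iy)^2 - 4(x+iy) + 5
Step 2: u = 6(x^2 - y^2) - 4x + 5
Step 3: u_x = 12x - 4
Step 4: At (0, 3): u_x = 0 - 4 = -4

-4


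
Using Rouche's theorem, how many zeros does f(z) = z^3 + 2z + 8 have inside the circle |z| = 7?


Step 1: On |z| = 7 the three terms have sizes |z^3| = 7^3 = 343, |2z| = 2*7 = 14, |8| = 8
Step 2: The dominant term is g(z) = z^3; let h(z) = 2z + 8 so f = g + h
Step 3: On |z| = 7: |g| = 343 and |h| <= 14 + 8 = 22
Step 4: Since 343 > 22, |h| < |g| on |z| = 7, so by Rouche f has the same number of zeros as g inside |z| < 7
Step 5: g(z) = z^3 has 3 zeros (all at the origin) inside |z| < 7. Answer = 3

3


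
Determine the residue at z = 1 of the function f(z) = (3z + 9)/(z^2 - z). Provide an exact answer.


Step 1: Q(z) = z^2 - z = (z - 1)(z)
Step 2: Q'(z) = 2z - 1
Step 3: Q'(1) = 1, P(1) = 12
Step 4: Res = P(1)/Q'(1) = 12/1 = 12

12


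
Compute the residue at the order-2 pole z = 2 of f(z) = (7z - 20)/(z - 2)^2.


Step 1: Pole of order 2 at z = 2
Step 2: Res = lim d/dz [(z - 2)^2 * f(z)] as z -> 2
Step 3: (z - 2)^2 * f(z) = 7z - 20
Step 4: d/dz[7z - 20] = 7

7


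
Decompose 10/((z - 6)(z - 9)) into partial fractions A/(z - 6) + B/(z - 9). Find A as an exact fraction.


Step 1: Multiply both sides by (z - 6) and set z = 6
Step 2: A = 10 / (6 - 9)
Step 3: A = 10 / (-3)
Step 4: A = -10/3

-10/3


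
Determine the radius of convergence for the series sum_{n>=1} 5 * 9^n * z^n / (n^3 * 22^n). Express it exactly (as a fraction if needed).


Step 1: General term a_n = 5 * 9^n / (n^3 * 22^n)
Step 2: By the root test, |a_n|^(1/n) = 5^(1/n) * 9 / (n^(3/n) * 22) -> 9/22 as n -> infinity (since 5^(1/n) -> 1 and n^(3/n) -> 1)
Step 3: R = 1/lim|a_n|^(1/n) = 22/9

22/9


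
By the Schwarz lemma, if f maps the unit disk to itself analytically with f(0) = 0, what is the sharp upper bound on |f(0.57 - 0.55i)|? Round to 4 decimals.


Step 1: Schwarz lemma: if f: D -> D is analytic with f(0) = 0, then |f(z)| <= |z| for all z in D, and this is sharp (f(z) = z).
Step 2: |z0|^2 = 0.57^2 + (-0.55)^2 = 0.6274
Step 3: |z0| = sqrt(0.6274) = 0.792086
Step 4: Best bound = |z0| = 0.7921

0.7921


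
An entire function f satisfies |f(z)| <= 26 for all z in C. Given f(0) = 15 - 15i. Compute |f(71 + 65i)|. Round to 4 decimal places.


Step 1: By Liouville's theorem, a bounded entire function is constant.
Step 2: f(z) = f(0) = 15 - 15i for all z.
Step 3: |f(w)| = |15 - 15i| = sqrt(225 + 225)
Step 4: = 21.2132

21.2132


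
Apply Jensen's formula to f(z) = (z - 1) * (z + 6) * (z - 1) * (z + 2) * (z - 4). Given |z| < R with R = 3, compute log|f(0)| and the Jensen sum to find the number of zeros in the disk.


Jensen's formula: (1/2pi)*integral log|f(Re^it)|dt = log|f(0)| + sum_{|a_k|<R} log(R/|a_k|)
Step 1: f(0) = (-1) * 6 * (-1) * 2 * (-4) = -48
Step 2: log|f(0)| = log|1| + log|-6| + log|1| + log|-2| + log|4| = 3.8712
Step 3: Zeros inside |z| < 3: 1, 1, -2
Step 4: Jensen sum = log(3/1) + log(3/1) + log(3/2) = 2.6027
Step 5: n(R) = number of terms in the Jensen sum = count of zeros inside |z| < 3 = 3

3


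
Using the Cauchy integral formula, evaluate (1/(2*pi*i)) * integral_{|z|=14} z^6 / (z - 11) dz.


Step 1: f(z) = z^6, a = 11 is inside |z| = 14
Step 2: By Cauchy integral formula: (1/(2pi*i)) * integral = f(a)
Step 3: f(11) = 11^6 = 1771561

1771561


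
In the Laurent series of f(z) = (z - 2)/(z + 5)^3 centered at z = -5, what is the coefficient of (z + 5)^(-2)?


Step 1: Write the numerator in powers of (z + 5): z - 2 = (z + 5) + (1*(-5) - 2) = (z + 5) - 7
Step 2: Divide by (z + 5)^3: f(z) = -7(z + 5)^(-3) + (z + 5)^(-2)
Step 3: This finite sum is the Laurent series of f about z = -5.
Step 4: Coefficient of (z + 5)^(-2) = coefficient of (z + 5) in the re-centred numerator = 1

1


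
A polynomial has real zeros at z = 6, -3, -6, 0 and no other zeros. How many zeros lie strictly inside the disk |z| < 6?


Step 1: Check each root:
  z = 6: |6| = 6 >= 6
  z = -3: |-3| = 3 < 6
  z = -6: |-6| = 6 >= 6
  z = 0: |0| = 0 < 6
Step 2: Count = 2

2


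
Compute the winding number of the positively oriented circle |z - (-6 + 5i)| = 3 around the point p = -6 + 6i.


Step 1: Center c = (-6, 5), radius = 3
Step 2: |p - c|^2 = 0^2 + 1^2 = 1
Step 3: r^2 = 9
Step 4: |p-c| < r so winding number = 1

1


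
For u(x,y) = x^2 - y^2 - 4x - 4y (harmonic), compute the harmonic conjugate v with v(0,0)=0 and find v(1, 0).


Step 1: v_x = -u_y = 2y + 4
Step 2: v_y = u_x = 2x - 4
Step 3: v = 2xy + 4x - 4y + C
Step 4: v(0,0) = 0 => C = 0
Step 5: v(1, 0) = 4

4


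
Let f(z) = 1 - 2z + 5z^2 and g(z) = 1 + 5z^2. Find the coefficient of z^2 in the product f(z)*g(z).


Step 1: z^2 term in f*g comes from: (1)*(5z^2) + (-2z)*(0) + (5z^2)*(1)
Step 2: = 5 + 0 + 5
Step 3: = 10

10


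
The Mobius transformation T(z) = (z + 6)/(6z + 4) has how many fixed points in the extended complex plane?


Step 1: Fixed points satisfy T(z) = z
Step 2: 6z^2 + 3z - 6 = 0
Step 3: Discriminant = 3^2 - 4*6*(-6) = 153
Step 4: Number of fixed points = 2

2


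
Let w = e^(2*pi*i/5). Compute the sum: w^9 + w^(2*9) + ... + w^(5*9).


Step 1: The sum sum_{j=1}^{n} w^(k*j) equals n if n | k, else 0.
Step 2: Here n = 5, k = 9
Step 3: Does n divide k? 5 | 9 -> False
Step 4: Sum = 0

0


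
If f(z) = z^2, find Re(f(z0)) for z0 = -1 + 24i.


Step 1: z0 = -1 + 24i
Step 2: z0^2 = (-1)^2 - 24^2 - 48i
Step 3: real part = 1 - 576 = -575

-575


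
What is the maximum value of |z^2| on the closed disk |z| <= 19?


Step 1: On |z| = 19, |f(z)| = |z|^2 = 19^2
Step 2: By maximum modulus principle, maximum is on boundary.
Step 3: Maximum = 361 = 361

361


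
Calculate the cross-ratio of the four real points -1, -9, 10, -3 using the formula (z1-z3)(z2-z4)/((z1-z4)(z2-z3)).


Step 1: (z1-z3)(z2-z4) = (-11) * (-6) = 66
Step 2: (z1-z4)(z2-z3) = 2 * (-19) = -38
Step 3: Cross-ratio = -66/38 = -33/19

-33/19


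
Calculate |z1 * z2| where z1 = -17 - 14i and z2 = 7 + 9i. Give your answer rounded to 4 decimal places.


Step 1: |z1| = sqrt((-17)^2 + (-14)^2) = sqrt(485)
Step 2: |z2| = sqrt(7^2 + 9^2) = sqrt(130)
Step 3: |z1*z2| = |z1|*|z2| = sqrt(485) * sqrt(130) = sqrt(485 * 130) = sqrt(63050)
Step 4: = 251.0976

251.0976


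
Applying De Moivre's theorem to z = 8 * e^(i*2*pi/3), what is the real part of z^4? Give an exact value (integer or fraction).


Step 1: By De Moivre's theorem, z^4 = 8^4 * e^(i*4*2*pi/3) = 4096 * (cos(8*pi/3) + i*sin(8*pi/3))
Step 2: |z|^4 = 8^4 = 4096
Step 3: Reduce the angle mod 2*pi: 8*pi/3 - 2*pi = 2*pi/3
Step 4: cos(2*pi/3) = -1/2
Step 5: Re(z^4) = 4096 * (-1/2) = -2048

-2048


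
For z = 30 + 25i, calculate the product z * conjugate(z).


Step 1: conj(z) = 30 - 25i
Step 2: z * conj(z) = 30^2 + 25^2
Step 3: = 900 + 625 = 1525

1525


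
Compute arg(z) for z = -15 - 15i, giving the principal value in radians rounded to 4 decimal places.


Step 1: z = -15 - 15i
Step 2: arg(z) = atan2(-15, -15)
Step 3: arg(z) = -2.3562

-2.3562


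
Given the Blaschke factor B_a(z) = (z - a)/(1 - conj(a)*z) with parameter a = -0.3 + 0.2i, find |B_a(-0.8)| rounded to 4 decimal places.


Step 1: Numerator z0 - a = -0.8 - (-0.3 + 0.2i) = -0.5 - 0.2i
Step 2: Denominator 1 - conj(a)*z0 = 1 - (-0.3 - 0.2i)*(-0.8) = 0.76 - 0.16i
Step 3: |z0 - a|^2 = (-0.5)^2 + (-0.2)^2 = 0.29; |1 - conj(a)*z0|^2 = 0.76^2 + (-0.16)^2 = 0.6032
Step 4: |B_a(-0.8)| = sqrt(0.29 / 0.6032) = sqrt(0.480769)
Step 5: = 0.6934

0.6934


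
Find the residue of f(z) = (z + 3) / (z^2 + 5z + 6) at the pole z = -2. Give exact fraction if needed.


Step 1: Q(z) = z^2 + 5z + 6 = (z + 2)(z + 3)
Step 2: Q'(z) = 2z + 5
Step 3: Q'(-2) = 1, P(-2) = 1
Step 4: Res = P(-2)/Q'(-2) = 1/1 = 1

1


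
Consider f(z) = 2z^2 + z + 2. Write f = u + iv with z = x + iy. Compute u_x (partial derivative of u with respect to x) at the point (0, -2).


Step 1: f(z) = 2(x+iy)^2 + (x+iy) + 2
Step 2: u = 2(x^2 - y^2) + x + 2
Step 3: u_x = 4x + 1
Step 4: At (0, -2): u_x = 0 + 1 = 1

1


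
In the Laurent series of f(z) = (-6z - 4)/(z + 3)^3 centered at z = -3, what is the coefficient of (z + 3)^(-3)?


Step 1: Write the numerator in powers of (z + 3): -6z - 4 = -6(z + 3) + (-6*(-3) - 4) = -6(z + 3) + 14
Step 2: Divide by (z + 3)^3: f(z) = 14(z + 3)^(-3) - 6(z + 3)^(-2)
Step 3: This finite sum is the Laurent series of f about z = -3.
Step 4: Coefficient of (z + 3)^(-3) = -6*(-3) - 4 = 14

14


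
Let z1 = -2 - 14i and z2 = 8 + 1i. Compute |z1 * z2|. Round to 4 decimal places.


Step 1: |z1| = sqrt((-2)^2 + (-14)^2) = sqrt(200)
Step 2: |z2| = sqrt(8^2 + 1^2) = sqrt(65)
Step 3: |z1*z2| = |z1|*|z2| = sqrt(200) * sqrt(65) = sqrt(200 * 65) = sqrt(13000)
Step 4: = 114.0175

114.0175


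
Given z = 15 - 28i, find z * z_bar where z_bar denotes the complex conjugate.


Step 1: conj(z) = 15 + 28i
Step 2: z * conj(z) = 15^2 + (-28)^2
Step 3: = 225 + 784 = 1009

1009


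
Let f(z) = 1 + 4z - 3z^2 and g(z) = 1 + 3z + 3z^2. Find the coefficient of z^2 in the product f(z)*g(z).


Step 1: z^2 term in f*g comes from: (1)*(3z^2) + (4z)*(3z) + (-3z^2)*(1)
Step 2: = 3 + 12 - 3
Step 3: = 12

12


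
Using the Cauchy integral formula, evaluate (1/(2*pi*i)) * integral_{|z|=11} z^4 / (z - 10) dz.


Step 1: f(z) = z^4, a = 10 is inside |z| = 11
Step 2: By Cauchy integral formula: (1/(2pi*i)) * integral = f(a)
Step 3: f(10) = 10^4 = 10000

10000


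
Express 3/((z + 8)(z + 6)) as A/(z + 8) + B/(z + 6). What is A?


Step 1: Multiply both sides by (z + 8) and set z = -8
Step 2: A = 3 / (-8 + 6)
Step 3: A = 3 / (-2)
Step 4: A = -3/2

-3/2


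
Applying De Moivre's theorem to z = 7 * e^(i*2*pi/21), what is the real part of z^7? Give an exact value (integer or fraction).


Step 1: By De Moivre's theorem, z^7 = 7^7 * e^(i*7*2*pi/21) = 823543 * (cos(2*pi/3) + i*sin(2*pi/3))
Step 2: |z|^7 = 7^7 = 823543
Step 3: The angle 2*pi/3 already lies in [0, 2*pi)
Step 4: cos(2*pi/3) = -1/2
Step 5: Re(z^7) = 823543 * (-1/2) = -823543/2

-823543/2


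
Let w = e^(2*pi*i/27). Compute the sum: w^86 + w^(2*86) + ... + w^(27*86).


Step 1: The sum sum_{j=1}^{n} w^(k*j) equals n if n | k, else 0.
Step 2: Here n = 27, k = 86
Step 3: Does n divide k? 27 | 86 -> False
Step 4: Sum = 0

0


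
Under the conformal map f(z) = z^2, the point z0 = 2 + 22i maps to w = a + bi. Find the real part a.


Step 1: z0 = 2 + 22i
Step 2: z0^2 = 2^2 - 22^2 + 88i
Step 3: real part = 4 - 484 = -480

-480


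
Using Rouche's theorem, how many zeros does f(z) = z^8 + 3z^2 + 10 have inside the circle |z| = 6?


Step 1: On |z| = 6 the three terms have sizes |z^8| = 6^8 = 1679616, |3z^2| = 3*6^2 = 108, |10| = 10
Step 2: The dominant term is g(z) = z^8; let h(z) = 3z^2 + 10 so f = g + h
Step 3: On |z| = 6: |g| = 1679616 and |h| <= 108 + 10 = 118
Step 4: Since 1679616 > 118, |h| < |g| on |z| = 6, so by Rouche f has the same number of zeros as g inside |z| < 6
Step 5: g(z) = z^8 has 8 zeros (all at the origin) inside |z| < 6. Answer = 8

8


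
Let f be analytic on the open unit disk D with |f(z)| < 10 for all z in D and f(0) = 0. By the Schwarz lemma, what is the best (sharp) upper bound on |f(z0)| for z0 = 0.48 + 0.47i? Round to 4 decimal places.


Step 1: g = f/10 maps D -> D with g(0) = 0, so by the Schwarz lemma |g(z)| <= |z|, i.e. |f(z)| <= 10|z|; this is sharp (f(z) = 10z).
Step 2: |z0|^2 = 0.48^2 + 0.47^2 = 0.4513
Step 3: |z0| = sqrt(0.4513) = 0.671789
Step 4: Best bound = 10 * |z0| = 10 * 0.671789 = 6.7179

6.7179


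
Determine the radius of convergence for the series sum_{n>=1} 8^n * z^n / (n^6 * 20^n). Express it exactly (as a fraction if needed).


Step 1: General term a_n = 8^n / (n^6 * 20^n)
Step 2: By the root test, |a_n|^(1/n) = 8 / (n^(6/n) * 20) -> 8/20 as n -> infinity (since n^(6/n) -> 1)
Step 3: R = 1/lim|a_n|^(1/n) = 20/8 = 5/2

5/2


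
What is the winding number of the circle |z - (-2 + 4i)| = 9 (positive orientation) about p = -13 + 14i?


Step 1: Center c = (-2, 4), radius = 9
Step 2: |p - c|^2 = (-11)^2 + 10^2 = 221
Step 3: r^2 = 81
Step 4: |p-c| > r so winding number = 0

0


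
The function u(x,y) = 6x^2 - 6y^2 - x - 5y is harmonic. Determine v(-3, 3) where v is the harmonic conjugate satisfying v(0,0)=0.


Step 1: v_x = -u_y = 12y + 5
Step 2: v_y = u_x = 12x - 1
Step 3: v = 12xy + 5x - y + C
Step 4: v(0,0) = 0 => C = 0
Step 5: v(-3, 3) = -126

-126


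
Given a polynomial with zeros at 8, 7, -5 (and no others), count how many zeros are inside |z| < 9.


Step 1: Check each root:
  z = 8: |8| = 8 < 9
  z = 7: |7| = 7 < 9
  z = -5: |-5| = 5 < 9
Step 2: Count = 3

3


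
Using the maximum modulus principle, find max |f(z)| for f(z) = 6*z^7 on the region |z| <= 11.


Step 1: On |z| = 11, |f(z)| = 6 * |z|^7 = 6 * 11^7
Step 2: By maximum modulus principle, maximum is on boundary.
Step 3: Maximum = 6 * 19487171 = 116923026

116923026


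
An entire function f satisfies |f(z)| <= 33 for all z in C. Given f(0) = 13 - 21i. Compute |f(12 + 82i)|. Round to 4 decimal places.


Step 1: By Liouville's theorem, a bounded entire function is constant.
Step 2: f(z) = f(0) = 13 - 21i for all z.
Step 3: |f(w)| = |13 - 21i| = sqrt(169 + 441)
Step 4: = 24.6982

24.6982


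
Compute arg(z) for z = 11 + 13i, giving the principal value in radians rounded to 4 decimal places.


Step 1: z = 11 + 13i
Step 2: arg(z) = atan2(13, 11)
Step 3: arg(z) = 0.8685

0.8685


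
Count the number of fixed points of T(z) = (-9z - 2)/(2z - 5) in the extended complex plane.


Step 1: Fixed points satisfy T(z) = z
Step 2: 2z^2 + 4z + 2 = 0
Step 3: Discriminant = 4^2 - 4*2*2 = 0
Step 4: Number of fixed points = 1

1


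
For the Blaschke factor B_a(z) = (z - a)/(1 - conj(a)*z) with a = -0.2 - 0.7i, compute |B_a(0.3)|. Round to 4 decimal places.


Step 1: Numerator z0 - a = 0.3 - (-0.2 - 0.7i) = 0.5 + 0.7i
Step 2: Denominator 1 - conj(a)*z0 = 1 - (-0.2 + 0.7i)*0.3 = 1.06 - 0.21i
Step 3: |z0 - a|^2 = 0.5^2 + 0.7^2 = 0.74; |1 - conj(a)*z0|^2 = 1.06^2 + (-0.21)^2 = 1.1677
Step 4: |B_a(0.3)| = sqrt(0.74 / 1.1677) = sqrt(0.633724)
Step 5: = 0.7961

0.7961


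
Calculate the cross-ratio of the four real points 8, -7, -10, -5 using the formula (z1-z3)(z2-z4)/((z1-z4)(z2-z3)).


Step 1: (z1-z3)(z2-z4) = 18 * (-2) = -36
Step 2: (z1-z4)(z2-z3) = 13 * 3 = 39
Step 3: Cross-ratio = -36/39 = -12/13

-12/13


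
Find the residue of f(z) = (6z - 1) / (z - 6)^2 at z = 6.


Step 1: Pole of order 2 at z = 6
Step 2: Res = lim d/dz [(z - 6)^2 * f(z)] as z -> 6
Step 3: (z - 6)^2 * f(z) = 6z - 1
Step 4: d/dz[6z - 1] = 6

6


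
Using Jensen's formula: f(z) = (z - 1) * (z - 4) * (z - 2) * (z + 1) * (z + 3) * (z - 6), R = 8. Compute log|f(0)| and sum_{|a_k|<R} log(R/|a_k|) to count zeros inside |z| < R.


Jensen's formula: (1/2pi)*integral log|f(Re^it)|dt = log|f(0)| + sum_{|a_k|<R} log(R/|a_k|)
Step 1: f(0) = (-1) * (-4) * (-2) * 1 * 3 * (-6) = 144
Step 2: log|f(0)| = log|1| + log|4| + log|2| + log|-1| + log|-3| + log|6| = 4.9698
Step 3: Zeros inside |z| < 8: 1, 4, 2, -1, -3, 6
Step 4: Jensen sum = log(8/1) + log(8/4) + log(8/2) + log(8/1) + log(8/3) + log(8/6) = 7.5068
Step 5: n(R) = number of terms in the Jensen sum = count of zeros inside |z| < 8 = 6

6
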